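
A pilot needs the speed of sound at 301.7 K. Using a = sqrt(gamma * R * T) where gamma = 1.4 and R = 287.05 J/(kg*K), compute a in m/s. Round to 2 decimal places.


Step 1: gamma * R * T = 1.4 * 287.05 * 301.7 = 121244.179
Step 2: a = sqrt(121244.179) = 348.20 m/s

348.20


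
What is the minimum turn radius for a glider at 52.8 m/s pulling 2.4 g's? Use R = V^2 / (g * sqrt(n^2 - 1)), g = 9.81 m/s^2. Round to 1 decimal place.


Step 1: V^2 = 52.8^2 = 2787.84
Step 2: n^2 - 1 = 2.4^2 - 1 = 4.76
Step 3: sqrt(4.76) = 2.181742
Step 4: R = 2787.84 / (9.81 * 2.181742) = 130.3 m

130.3


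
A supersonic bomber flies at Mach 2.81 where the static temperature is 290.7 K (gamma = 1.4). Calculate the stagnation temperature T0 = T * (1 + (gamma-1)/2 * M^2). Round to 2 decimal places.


Step 1: (gamma-1)/2 = 0.2
Step 2: M^2 = 7.8961
Step 3: 1 + 0.2 * 7.8961 = 2.57922
Step 4: T0 = 290.7 * 2.57922 = 749.78 K

749.78


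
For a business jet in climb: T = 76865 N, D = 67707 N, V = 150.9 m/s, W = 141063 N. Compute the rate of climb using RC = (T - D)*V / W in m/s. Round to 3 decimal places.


Step 1: Excess thrust = T - D = 76865 - 67707 = 9158 N
Step 2: Excess power = 9158 * 150.9 = 1381942.2 W
Step 3: RC = 1381942.2 / 141063 = 9.797 m/s

9.797


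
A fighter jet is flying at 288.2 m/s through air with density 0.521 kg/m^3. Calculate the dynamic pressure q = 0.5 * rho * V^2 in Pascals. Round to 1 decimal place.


Step 1: V^2 = 288.2^2 = 83059.24
Step 2: q = 0.5 * 0.521 * 83059.24
Step 3: q = 21636.9 Pa

21636.9


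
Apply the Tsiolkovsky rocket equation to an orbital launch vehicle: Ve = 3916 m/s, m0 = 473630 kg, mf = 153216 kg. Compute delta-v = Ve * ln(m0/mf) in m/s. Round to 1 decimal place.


Step 1: Mass ratio m0/mf = 473630 / 153216 = 3.091257
Step 2: ln(3.091257) = 1.128578
Step 3: delta-v = 3916 * 1.128578 = 4419.5 m/s

4419.5


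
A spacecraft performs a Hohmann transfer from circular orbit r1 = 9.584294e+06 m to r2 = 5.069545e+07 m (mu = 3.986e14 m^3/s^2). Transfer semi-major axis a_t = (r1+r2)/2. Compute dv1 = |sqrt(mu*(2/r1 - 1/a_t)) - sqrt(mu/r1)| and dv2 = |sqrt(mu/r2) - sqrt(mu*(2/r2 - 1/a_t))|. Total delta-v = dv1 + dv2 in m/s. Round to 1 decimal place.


Step 1: Transfer semi-major axis a_t = (9.584294e+06 + 5.069545e+07) / 2 = 3.013987e+07 m
Step 2: v1 (circular at r1) = sqrt(mu/r1) = 6448.94 m/s
Step 3: v_t1 = sqrt(mu*(2/r1 - 1/a_t)) = 8363.78 m/s
Step 4: dv1 = |8363.78 - 6448.94| = 1914.83 m/s
Step 5: v2 (circular at r2) = 2804.04 m/s, v_t2 = 1581.22 m/s
Step 6: dv2 = |2804.04 - 1581.22| = 1222.82 m/s
Step 7: Total delta-v = 1914.83 + 1222.82 = 3137.6 m/s

3137.6


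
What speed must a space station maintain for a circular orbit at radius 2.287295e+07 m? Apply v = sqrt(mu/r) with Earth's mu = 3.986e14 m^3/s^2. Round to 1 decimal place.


Step 1: mu / r = 3.986e14 / 2.287295e+07 = 17426698.3489
Step 2: v = sqrt(17426698.3489) = 4174.5 m/s

4174.5


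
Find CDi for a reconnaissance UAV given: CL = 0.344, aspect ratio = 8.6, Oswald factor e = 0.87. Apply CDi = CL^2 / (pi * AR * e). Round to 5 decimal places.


Step 1: CL^2 = 0.344^2 = 0.118336
Step 2: pi * AR * e = 3.14159 * 8.6 * 0.87 = 23.505396
Step 3: CDi = 0.118336 / 23.505396 = 0.00503

0.00503


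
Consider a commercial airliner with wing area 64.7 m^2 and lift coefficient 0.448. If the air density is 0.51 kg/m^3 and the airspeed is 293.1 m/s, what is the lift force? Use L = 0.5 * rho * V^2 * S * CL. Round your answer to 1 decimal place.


Step 1: Calculate dynamic pressure q = 0.5 * 0.51 * 293.1^2 = 0.5 * 0.51 * 85907.61 = 21906.4406 Pa
Step 2: Multiply by wing area and lift coefficient: L = 21906.4406 * 64.7 * 0.448
Step 3: L = 1417346.7036 * 0.448 = 634971.3 N

634971.3


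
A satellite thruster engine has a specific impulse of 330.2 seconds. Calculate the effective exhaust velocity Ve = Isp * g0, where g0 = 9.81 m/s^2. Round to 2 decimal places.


Step 1: Ve = Isp * g0 = 330.2 * 9.81
Step 2: Ve = 3239.26 m/s

3239.26


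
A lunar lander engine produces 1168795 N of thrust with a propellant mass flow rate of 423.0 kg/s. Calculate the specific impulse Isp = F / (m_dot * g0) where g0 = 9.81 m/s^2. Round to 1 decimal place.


Step 1: m_dot * g0 = 423.0 * 9.81 = 4149.63
Step 2: Isp = 1168795 / 4149.63 = 281.7 s

281.7


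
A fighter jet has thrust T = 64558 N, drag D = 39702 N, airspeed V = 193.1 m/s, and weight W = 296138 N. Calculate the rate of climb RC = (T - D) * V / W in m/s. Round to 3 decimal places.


Step 1: Excess thrust = T - D = 64558 - 39702 = 24856 N
Step 2: Excess power = 24856 * 193.1 = 4799693.6 W
Step 3: RC = 4799693.6 / 296138 = 16.208 m/s

16.208


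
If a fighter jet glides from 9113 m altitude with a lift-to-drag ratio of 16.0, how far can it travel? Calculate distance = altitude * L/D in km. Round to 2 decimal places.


Step 1: Glide distance = altitude * L/D = 9113 * 16.0 = 145808.0 m
Step 2: Convert to km: 145808.0 / 1000 = 145.81 km

145.81


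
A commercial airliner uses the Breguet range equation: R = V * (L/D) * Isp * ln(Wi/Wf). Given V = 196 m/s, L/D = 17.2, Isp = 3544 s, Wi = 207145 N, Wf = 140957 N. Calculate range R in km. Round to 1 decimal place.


Step 1: Coefficient = V * (L/D) * Isp = 196 * 17.2 * 3544 = 11947532.8 m
Step 2: Wi/Wf = 207145 / 140957 = 1.469562
Step 3: ln(1.469562) = 0.384964
Step 4: R = 11947532.8 * 0.384964 = 4599371.8 m = 4599.4 km

4599.4


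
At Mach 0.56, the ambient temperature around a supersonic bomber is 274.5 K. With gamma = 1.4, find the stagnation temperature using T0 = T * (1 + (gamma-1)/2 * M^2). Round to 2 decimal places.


Step 1: (gamma-1)/2 = 0.2
Step 2: M^2 = 0.3136
Step 3: 1 + 0.2 * 0.3136 = 1.06272
Step 4: T0 = 274.5 * 1.06272 = 291.72 K

291.72


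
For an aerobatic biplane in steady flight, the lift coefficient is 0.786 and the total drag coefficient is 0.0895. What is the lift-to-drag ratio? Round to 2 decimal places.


Step 1: L/D = CL / CD = 0.786 / 0.0895
Step 2: L/D = 8.78

8.78


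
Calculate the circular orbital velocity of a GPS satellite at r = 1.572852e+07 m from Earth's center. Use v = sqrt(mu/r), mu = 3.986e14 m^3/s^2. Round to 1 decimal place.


Step 1: mu / r = 3.986e14 / 1.572852e+07 = 25342498.8492
Step 2: v = sqrt(25342498.8492) = 5034.1 m/s

5034.1


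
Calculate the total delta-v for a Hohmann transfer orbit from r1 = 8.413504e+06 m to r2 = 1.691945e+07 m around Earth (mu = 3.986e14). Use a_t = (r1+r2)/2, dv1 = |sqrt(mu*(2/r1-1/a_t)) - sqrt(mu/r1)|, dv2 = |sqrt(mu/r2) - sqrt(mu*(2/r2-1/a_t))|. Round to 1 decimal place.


Step 1: Transfer semi-major axis a_t = (8.413504e+06 + 1.691945e+07) / 2 = 1.266648e+07 m
Step 2: v1 (circular at r1) = sqrt(mu/r1) = 6883.04 m/s
Step 3: v_t1 = sqrt(mu*(2/r1 - 1/a_t)) = 7955.1 m/s
Step 4: dv1 = |7955.1 - 6883.04| = 1072.06 m/s
Step 5: v2 (circular at r2) = 4853.73 m/s, v_t2 = 3955.82 m/s
Step 6: dv2 = |4853.73 - 3955.82| = 897.91 m/s
Step 7: Total delta-v = 1072.06 + 897.91 = 1970.0 m/s

1970.0


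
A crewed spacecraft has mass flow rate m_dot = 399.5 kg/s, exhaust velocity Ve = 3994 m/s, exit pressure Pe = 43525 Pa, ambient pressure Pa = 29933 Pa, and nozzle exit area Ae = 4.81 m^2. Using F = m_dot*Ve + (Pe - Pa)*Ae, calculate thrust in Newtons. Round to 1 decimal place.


Step 1: Momentum thrust = m_dot * Ve = 399.5 * 3994 = 1595603.0 N
Step 2: Pressure thrust = (Pe - Pa) * Ae = (43525 - 29933) * 4.81 = 65377.52 N
Step 3: Total thrust F = 1595603.0 + 65377.52 = 1660980.5 N

1660980.5


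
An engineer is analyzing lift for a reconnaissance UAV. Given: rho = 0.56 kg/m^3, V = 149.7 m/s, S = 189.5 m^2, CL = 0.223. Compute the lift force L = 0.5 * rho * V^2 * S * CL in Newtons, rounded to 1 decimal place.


Step 1: Calculate dynamic pressure q = 0.5 * 0.56 * 149.7^2 = 0.5 * 0.56 * 22410.09 = 6274.8252 Pa
Step 2: Multiply by wing area and lift coefficient: L = 6274.8252 * 189.5 * 0.223
Step 3: L = 1189079.3754 * 0.223 = 265164.7 N

265164.7


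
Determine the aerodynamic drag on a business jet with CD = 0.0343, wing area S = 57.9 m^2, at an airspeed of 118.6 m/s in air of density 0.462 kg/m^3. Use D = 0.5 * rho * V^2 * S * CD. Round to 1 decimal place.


Step 1: Dynamic pressure q = 0.5 * 0.462 * 118.6^2 = 3249.2368 Pa
Step 2: Drag D = q * S * CD = 3249.2368 * 57.9 * 0.0343
Step 3: D = 6452.9 N

6452.9


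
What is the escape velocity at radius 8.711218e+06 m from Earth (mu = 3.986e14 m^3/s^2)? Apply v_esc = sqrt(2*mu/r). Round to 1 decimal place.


Step 1: 2*mu/r = 2 * 3.986e14 / 8.711218e+06 = 91514183.2061
Step 2: v_esc = sqrt(91514183.2061) = 9566.3 m/s

9566.3


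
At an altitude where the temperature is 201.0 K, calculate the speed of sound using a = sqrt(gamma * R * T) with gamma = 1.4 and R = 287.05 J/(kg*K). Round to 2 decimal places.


Step 1: gamma * R * T = 1.4 * 287.05 * 201.0 = 80775.87
Step 2: a = sqrt(80775.87) = 284.21 m/s

284.21


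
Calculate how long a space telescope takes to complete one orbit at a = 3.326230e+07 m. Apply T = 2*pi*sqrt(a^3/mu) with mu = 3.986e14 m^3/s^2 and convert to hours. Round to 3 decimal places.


Step 1: a^3 / mu = 3.680076e+22 / 3.986e14 = 9.232505e+07
Step 2: sqrt(9.232505e+07) = 9608.5923 s
Step 3: T = 2*pi * 9608.5923 = 60372.57 s
Step 4: T in hours = 60372.57 / 3600 = 16.770 hours

16.770


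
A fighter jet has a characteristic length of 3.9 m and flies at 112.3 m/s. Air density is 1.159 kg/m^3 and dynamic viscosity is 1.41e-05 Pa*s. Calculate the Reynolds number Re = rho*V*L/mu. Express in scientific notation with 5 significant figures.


Step 1: Numerator = rho * V * L = 1.159 * 112.3 * 3.9 = 507.60723
Step 2: Re = 507.60723 / 1.41e-05
Step 3: Re = 3.6001e+07

3.6001e+07


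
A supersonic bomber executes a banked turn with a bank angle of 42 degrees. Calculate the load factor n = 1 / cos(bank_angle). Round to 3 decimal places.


Step 1: Convert 42 degrees to radians = 0.733038
Step 2: cos(42 deg) = 0.743145
Step 3: n = 1 / 0.743145 = 1.346

1.346


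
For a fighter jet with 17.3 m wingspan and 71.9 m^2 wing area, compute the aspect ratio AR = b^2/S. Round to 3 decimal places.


Step 1: b^2 = 17.3^2 = 299.29
Step 2: AR = 299.29 / 71.9 = 4.163

4.163


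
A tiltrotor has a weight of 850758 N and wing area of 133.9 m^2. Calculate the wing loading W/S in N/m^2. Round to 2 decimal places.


Step 1: Wing loading = W / S = 850758 / 133.9
Step 2: Wing loading = 6353.68 N/m^2

6353.68


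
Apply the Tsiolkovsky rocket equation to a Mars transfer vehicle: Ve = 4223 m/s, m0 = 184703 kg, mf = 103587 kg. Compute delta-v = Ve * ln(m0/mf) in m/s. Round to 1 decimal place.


Step 1: Mass ratio m0/mf = 184703 / 103587 = 1.783071
Step 2: ln(1.783071) = 0.578337
Step 3: delta-v = 4223 * 0.578337 = 2442.3 m/s

2442.3


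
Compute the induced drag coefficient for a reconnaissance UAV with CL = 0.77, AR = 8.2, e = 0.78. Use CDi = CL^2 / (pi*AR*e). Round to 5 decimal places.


Step 1: CL^2 = 0.77^2 = 0.5929
Step 2: pi * AR * e = 3.14159 * 8.2 * 0.78 = 20.093627
Step 3: CDi = 0.5929 / 20.093627 = 0.02951

0.02951


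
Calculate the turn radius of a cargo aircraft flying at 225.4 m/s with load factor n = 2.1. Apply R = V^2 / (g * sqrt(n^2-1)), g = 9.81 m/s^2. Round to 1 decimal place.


Step 1: V^2 = 225.4^2 = 50805.16
Step 2: n^2 - 1 = 2.1^2 - 1 = 3.41
Step 3: sqrt(3.41) = 1.846619
Step 4: R = 50805.16 / (9.81 * 1.846619) = 2804.5 m

2804.5


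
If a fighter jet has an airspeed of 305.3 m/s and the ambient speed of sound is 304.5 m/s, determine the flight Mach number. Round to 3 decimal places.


Step 1: M = V / a = 305.3 / 304.5
Step 2: M = 1.003

1.003


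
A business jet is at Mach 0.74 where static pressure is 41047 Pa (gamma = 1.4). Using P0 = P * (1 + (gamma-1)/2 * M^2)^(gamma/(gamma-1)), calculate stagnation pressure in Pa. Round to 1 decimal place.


Step 1: (gamma-1)/2 * M^2 = 0.2 * 0.5476 = 0.10952
Step 2: 1 + 0.10952 = 1.10952
Step 3: Exponent gamma/(gamma-1) = 3.5
Step 4: P0 = 41047 * 1.10952^3.5 = 59054.7 Pa

59054.7


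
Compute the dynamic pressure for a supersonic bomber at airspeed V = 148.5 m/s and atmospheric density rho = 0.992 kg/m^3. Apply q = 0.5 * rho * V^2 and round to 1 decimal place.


Step 1: V^2 = 148.5^2 = 22052.25
Step 2: q = 0.5 * 0.992 * 22052.25
Step 3: q = 10937.9 Pa

10937.9


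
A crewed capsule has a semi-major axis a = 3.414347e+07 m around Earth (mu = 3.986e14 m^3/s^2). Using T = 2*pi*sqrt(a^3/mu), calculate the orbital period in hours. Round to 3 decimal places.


Step 1: a^3 / mu = 3.980366e+22 / 3.986e14 = 9.985865e+07
Step 2: sqrt(9.985865e+07) = 9992.9298 s
Step 3: T = 2*pi * 9992.9298 = 62787.43 s
Step 4: T in hours = 62787.43 / 3600 = 17.441 hours

17.441


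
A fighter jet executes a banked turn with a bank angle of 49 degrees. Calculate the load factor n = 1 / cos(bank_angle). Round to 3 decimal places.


Step 1: Convert 49 degrees to radians = 0.855211
Step 2: cos(49 deg) = 0.656059
Step 3: n = 1 / 0.656059 = 1.524

1.524


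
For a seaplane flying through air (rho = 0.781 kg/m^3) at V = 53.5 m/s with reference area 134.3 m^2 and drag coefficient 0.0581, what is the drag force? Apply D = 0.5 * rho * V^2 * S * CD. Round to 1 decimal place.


Step 1: Dynamic pressure q = 0.5 * 0.781 * 53.5^2 = 1117.7086 Pa
Step 2: Drag D = q * S * CD = 1117.7086 * 134.3 * 0.0581
Step 3: D = 8721.3 N

8721.3


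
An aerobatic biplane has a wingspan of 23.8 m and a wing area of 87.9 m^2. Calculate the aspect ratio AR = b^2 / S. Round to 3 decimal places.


Step 1: b^2 = 23.8^2 = 566.44
Step 2: AR = 566.44 / 87.9 = 6.444

6.444


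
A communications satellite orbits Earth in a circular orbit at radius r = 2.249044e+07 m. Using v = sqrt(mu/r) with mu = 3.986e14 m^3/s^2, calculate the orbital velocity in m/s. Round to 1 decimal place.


Step 1: mu / r = 3.986e14 / 2.249044e+07 = 17723085.8978
Step 2: v = sqrt(17723085.8978) = 4209.9 m/s

4209.9


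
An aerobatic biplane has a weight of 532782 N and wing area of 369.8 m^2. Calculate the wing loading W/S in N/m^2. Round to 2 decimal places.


Step 1: Wing loading = W / S = 532782 / 369.8
Step 2: Wing loading = 1440.73 N/m^2

1440.73


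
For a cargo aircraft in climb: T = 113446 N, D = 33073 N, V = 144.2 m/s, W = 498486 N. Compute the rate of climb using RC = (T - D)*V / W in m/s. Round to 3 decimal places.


Step 1: Excess thrust = T - D = 113446 - 33073 = 80373 N
Step 2: Excess power = 80373 * 144.2 = 11589786.6 W
Step 3: RC = 11589786.6 / 498486 = 23.250 m/s

23.250


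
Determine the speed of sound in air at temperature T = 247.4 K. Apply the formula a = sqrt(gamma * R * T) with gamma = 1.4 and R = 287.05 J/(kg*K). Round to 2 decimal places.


Step 1: gamma * R * T = 1.4 * 287.05 * 247.4 = 99422.638
Step 2: a = sqrt(99422.638) = 315.31 m/s

315.31


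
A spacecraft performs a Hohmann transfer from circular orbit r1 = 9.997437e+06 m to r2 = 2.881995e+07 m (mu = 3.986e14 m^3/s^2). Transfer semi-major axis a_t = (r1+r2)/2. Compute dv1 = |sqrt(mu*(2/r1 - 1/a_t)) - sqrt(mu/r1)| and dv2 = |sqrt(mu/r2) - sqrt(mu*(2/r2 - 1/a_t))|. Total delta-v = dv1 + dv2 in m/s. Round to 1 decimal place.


Step 1: Transfer semi-major axis a_t = (9.997437e+06 + 2.881995e+07) / 2 = 1.940869e+07 m
Step 2: v1 (circular at r1) = sqrt(mu/r1) = 6314.29 m/s
Step 3: v_t1 = sqrt(mu*(2/r1 - 1/a_t)) = 7694.36 m/s
Step 4: dv1 = |7694.36 - 6314.29| = 1380.08 m/s
Step 5: v2 (circular at r2) = 3718.96 m/s, v_t2 = 2669.12 m/s
Step 6: dv2 = |3718.96 - 2669.12| = 1049.84 m/s
Step 7: Total delta-v = 1380.08 + 1049.84 = 2429.9 m/s

2429.9


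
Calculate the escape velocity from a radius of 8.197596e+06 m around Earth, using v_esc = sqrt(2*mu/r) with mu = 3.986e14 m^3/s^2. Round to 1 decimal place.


Step 1: 2*mu/r = 2 * 3.986e14 / 8.197596e+06 = 97248022.469
Step 2: v_esc = sqrt(97248022.469) = 9861.4 m/s

9861.4


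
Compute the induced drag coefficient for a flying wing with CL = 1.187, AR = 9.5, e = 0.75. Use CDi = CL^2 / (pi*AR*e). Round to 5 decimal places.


Step 1: CL^2 = 1.187^2 = 1.408969
Step 2: pi * AR * e = 3.14159 * 9.5 * 0.75 = 22.383848
Step 3: CDi = 1.408969 / 22.383848 = 0.06295

0.06295


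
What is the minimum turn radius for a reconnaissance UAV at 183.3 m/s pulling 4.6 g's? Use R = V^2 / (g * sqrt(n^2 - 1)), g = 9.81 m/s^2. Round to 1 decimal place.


Step 1: V^2 = 183.3^2 = 33598.89
Step 2: n^2 - 1 = 4.6^2 - 1 = 20.16
Step 3: sqrt(20.16) = 4.489989
Step 4: R = 33598.89 / (9.81 * 4.489989) = 762.8 m

762.8


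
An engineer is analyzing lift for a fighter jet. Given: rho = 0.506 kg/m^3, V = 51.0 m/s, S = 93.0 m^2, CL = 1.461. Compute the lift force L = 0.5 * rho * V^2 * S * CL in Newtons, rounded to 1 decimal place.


Step 1: Calculate dynamic pressure q = 0.5 * 0.506 * 51.0^2 = 0.5 * 0.506 * 2601.0 = 658.053 Pa
Step 2: Multiply by wing area and lift coefficient: L = 658.053 * 93.0 * 1.461
Step 3: L = 61198.929 * 1.461 = 89411.6 N

89411.6


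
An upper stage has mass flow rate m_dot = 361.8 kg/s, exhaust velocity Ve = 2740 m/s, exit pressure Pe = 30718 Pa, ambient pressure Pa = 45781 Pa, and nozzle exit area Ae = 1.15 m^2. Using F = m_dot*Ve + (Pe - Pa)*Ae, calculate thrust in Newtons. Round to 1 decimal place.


Step 1: Momentum thrust = m_dot * Ve = 361.8 * 2740 = 991332.0 N
Step 2: Pressure thrust = (Pe - Pa) * Ae = (30718 - 45781) * 1.15 = -17322.45 N
Step 3: Total thrust F = 991332.0 + -17322.45 = 974009.6 N

974009.6


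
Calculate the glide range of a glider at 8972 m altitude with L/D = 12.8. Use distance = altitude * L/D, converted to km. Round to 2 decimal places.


Step 1: Glide distance = altitude * L/D = 8972 * 12.8 = 114841.6 m
Step 2: Convert to km: 114841.6 / 1000 = 114.84 km

114.84


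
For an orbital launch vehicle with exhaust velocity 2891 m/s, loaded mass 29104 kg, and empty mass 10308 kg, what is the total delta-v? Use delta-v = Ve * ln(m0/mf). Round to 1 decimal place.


Step 1: Mass ratio m0/mf = 29104 / 10308 = 2.823438
Step 2: ln(2.823438) = 1.037955
Step 3: delta-v = 2891 * 1.037955 = 3000.7 m/s

3000.7


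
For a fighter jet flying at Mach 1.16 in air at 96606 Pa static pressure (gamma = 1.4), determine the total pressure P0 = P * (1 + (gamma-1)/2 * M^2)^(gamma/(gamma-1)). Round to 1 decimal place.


Step 1: (gamma-1)/2 * M^2 = 0.2 * 1.3456 = 0.26912
Step 2: 1 + 0.26912 = 1.26912
Step 3: Exponent gamma/(gamma-1) = 3.5
Step 4: P0 = 96606 * 1.26912^3.5 = 222465.9 Pa

222465.9


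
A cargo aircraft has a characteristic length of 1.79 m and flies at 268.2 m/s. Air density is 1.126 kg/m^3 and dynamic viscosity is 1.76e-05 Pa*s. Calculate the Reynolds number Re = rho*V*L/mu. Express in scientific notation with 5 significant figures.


Step 1: Numerator = rho * V * L = 1.126 * 268.2 * 1.79 = 540.567828
Step 2: Re = 540.567828 / 1.76e-05
Step 3: Re = 3.0714e+07

3.0714e+07


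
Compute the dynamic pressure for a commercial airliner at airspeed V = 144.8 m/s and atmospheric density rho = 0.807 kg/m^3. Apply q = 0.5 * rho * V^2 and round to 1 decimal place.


Step 1: V^2 = 144.8^2 = 20967.04
Step 2: q = 0.5 * 0.807 * 20967.04
Step 3: q = 8460.2 Pa

8460.2


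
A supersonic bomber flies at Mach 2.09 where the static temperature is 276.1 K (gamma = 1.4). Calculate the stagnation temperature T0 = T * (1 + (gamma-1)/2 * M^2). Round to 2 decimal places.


Step 1: (gamma-1)/2 = 0.2
Step 2: M^2 = 4.3681
Step 3: 1 + 0.2 * 4.3681 = 1.87362
Step 4: T0 = 276.1 * 1.87362 = 517.31 K

517.31


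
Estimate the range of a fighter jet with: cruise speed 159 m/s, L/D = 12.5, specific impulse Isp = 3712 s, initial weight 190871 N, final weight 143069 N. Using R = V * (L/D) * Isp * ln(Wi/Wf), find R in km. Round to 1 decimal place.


Step 1: Coefficient = V * (L/D) * Isp = 159 * 12.5 * 3712 = 7377600.0 m
Step 2: Wi/Wf = 190871 / 143069 = 1.334119
Step 3: ln(1.334119) = 0.288271
Step 4: R = 7377600.0 * 0.288271 = 2126746.5 m = 2126.7 km

2126.7


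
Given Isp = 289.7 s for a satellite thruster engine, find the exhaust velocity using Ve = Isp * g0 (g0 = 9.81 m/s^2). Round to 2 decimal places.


Step 1: Ve = Isp * g0 = 289.7 * 9.81
Step 2: Ve = 2841.96 m/s

2841.96


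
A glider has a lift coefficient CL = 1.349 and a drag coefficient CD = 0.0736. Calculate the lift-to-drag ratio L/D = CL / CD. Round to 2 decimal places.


Step 1: L/D = CL / CD = 1.349 / 0.0736
Step 2: L/D = 18.33

18.33


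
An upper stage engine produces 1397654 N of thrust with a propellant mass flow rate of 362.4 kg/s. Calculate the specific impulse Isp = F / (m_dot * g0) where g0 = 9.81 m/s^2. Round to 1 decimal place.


Step 1: m_dot * g0 = 362.4 * 9.81 = 3555.14
Step 2: Isp = 1397654 / 3555.14 = 393.1 s

393.1


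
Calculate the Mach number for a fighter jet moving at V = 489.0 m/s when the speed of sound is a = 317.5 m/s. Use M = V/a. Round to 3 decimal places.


Step 1: M = V / a = 489.0 / 317.5
Step 2: M = 1.540

1.540


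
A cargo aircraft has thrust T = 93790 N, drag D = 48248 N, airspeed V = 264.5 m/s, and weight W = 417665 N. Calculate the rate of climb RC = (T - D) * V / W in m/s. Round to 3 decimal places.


Step 1: Excess thrust = T - D = 93790 - 48248 = 45542 N
Step 2: Excess power = 45542 * 264.5 = 12045859.0 W
Step 3: RC = 12045859.0 / 417665 = 28.841 m/s

28.841


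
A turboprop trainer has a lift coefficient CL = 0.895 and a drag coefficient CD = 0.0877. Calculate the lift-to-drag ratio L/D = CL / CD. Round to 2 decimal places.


Step 1: L/D = CL / CD = 0.895 / 0.0877
Step 2: L/D = 10.21

10.21


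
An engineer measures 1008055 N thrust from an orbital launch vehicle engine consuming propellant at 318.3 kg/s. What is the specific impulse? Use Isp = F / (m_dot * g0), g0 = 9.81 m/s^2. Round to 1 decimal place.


Step 1: m_dot * g0 = 318.3 * 9.81 = 3122.52
Step 2: Isp = 1008055 / 3122.52 = 322.8 s

322.8


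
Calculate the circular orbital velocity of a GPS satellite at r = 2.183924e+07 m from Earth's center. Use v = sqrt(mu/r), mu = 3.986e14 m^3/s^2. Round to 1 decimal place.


Step 1: mu / r = 3.986e14 / 2.183924e+07 = 18251550.8781
Step 2: v = sqrt(18251550.8781) = 4272.2 m/s

4272.2


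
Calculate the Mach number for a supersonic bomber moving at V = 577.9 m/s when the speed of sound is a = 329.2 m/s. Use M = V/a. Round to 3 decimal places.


Step 1: M = V / a = 577.9 / 329.2
Step 2: M = 1.755

1.755


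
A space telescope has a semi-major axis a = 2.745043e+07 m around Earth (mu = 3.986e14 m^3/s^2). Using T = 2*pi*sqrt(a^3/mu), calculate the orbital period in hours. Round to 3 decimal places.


Step 1: a^3 / mu = 2.068462e+22 / 3.986e14 = 5.189317e+07
Step 2: sqrt(5.189317e+07) = 7203.6911 s
Step 3: T = 2*pi * 7203.6911 = 45262.13 s
Step 4: T in hours = 45262.13 / 3600 = 12.573 hours

12.573


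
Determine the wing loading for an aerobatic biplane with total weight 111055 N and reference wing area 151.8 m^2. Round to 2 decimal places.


Step 1: Wing loading = W / S = 111055 / 151.8
Step 2: Wing loading = 731.59 N/m^2

731.59


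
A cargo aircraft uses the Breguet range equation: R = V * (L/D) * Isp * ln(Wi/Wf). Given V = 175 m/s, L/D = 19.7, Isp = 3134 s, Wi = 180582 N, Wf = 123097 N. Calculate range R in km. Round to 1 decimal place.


Step 1: Coefficient = V * (L/D) * Isp = 175 * 19.7 * 3134 = 10804465.0 m
Step 2: Wi/Wf = 180582 / 123097 = 1.466989
Step 3: ln(1.466989) = 0.383212
Step 4: R = 10804465.0 * 0.383212 = 4140403.9 m = 4140.4 km

4140.4


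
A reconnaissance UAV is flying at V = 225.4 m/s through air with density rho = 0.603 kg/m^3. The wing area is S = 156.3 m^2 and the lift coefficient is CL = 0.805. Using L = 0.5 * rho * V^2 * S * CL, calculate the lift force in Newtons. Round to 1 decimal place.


Step 1: Calculate dynamic pressure q = 0.5 * 0.603 * 225.4^2 = 0.5 * 0.603 * 50805.16 = 15317.7557 Pa
Step 2: Multiply by wing area and lift coefficient: L = 15317.7557 * 156.3 * 0.805
Step 3: L = 2394165.2222 * 0.805 = 1927303.0 N

1927303.0


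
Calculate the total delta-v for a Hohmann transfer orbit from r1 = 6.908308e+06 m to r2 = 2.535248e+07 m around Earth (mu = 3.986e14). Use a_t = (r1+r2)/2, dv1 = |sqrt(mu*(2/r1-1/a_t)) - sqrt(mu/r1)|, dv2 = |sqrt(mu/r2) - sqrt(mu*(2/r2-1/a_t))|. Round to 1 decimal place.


Step 1: Transfer semi-major axis a_t = (6.908308e+06 + 2.535248e+07) / 2 = 1.613039e+07 m
Step 2: v1 (circular at r1) = sqrt(mu/r1) = 7595.96 m/s
Step 3: v_t1 = sqrt(mu*(2/r1 - 1/a_t)) = 9522.93 m/s
Step 4: dv1 = |9522.93 - 7595.96| = 1926.97 m/s
Step 5: v2 (circular at r2) = 3965.14 m/s, v_t2 = 2594.91 m/s
Step 6: dv2 = |3965.14 - 2594.91| = 1370.23 m/s
Step 7: Total delta-v = 1926.97 + 1370.23 = 3297.2 m/s

3297.2


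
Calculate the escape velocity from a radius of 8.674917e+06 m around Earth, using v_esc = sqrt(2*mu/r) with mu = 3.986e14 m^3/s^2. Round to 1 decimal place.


Step 1: 2*mu/r = 2 * 3.986e14 / 8.674917e+06 = 91897132.8486
Step 2: v_esc = sqrt(91897132.8486) = 9586.3 m/s

9586.3


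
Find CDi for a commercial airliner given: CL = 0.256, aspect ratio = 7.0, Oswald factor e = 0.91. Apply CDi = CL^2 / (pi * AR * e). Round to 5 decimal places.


Step 1: CL^2 = 0.256^2 = 0.065536
Step 2: pi * AR * e = 3.14159 * 7.0 * 0.91 = 20.011945
Step 3: CDi = 0.065536 / 20.011945 = 0.00327

0.00327


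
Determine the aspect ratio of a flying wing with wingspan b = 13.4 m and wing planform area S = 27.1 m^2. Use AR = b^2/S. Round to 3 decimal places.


Step 1: b^2 = 13.4^2 = 179.56
Step 2: AR = 179.56 / 27.1 = 6.626

6.626


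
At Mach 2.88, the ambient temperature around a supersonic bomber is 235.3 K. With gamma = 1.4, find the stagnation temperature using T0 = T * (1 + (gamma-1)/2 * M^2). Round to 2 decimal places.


Step 1: (gamma-1)/2 = 0.2
Step 2: M^2 = 8.2944
Step 3: 1 + 0.2 * 8.2944 = 2.65888
Step 4: T0 = 235.3 * 2.65888 = 625.63 K

625.63


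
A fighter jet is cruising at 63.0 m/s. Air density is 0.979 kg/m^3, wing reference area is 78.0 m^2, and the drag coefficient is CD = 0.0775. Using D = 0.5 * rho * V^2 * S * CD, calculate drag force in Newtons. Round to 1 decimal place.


Step 1: Dynamic pressure q = 0.5 * 0.979 * 63.0^2 = 1942.8255 Pa
Step 2: Drag D = q * S * CD = 1942.8255 * 78.0 * 0.0775
Step 3: D = 11744.4 N

11744.4


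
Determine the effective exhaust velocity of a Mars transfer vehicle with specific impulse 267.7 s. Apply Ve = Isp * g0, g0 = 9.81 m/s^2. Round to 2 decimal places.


Step 1: Ve = Isp * g0 = 267.7 * 9.81
Step 2: Ve = 2626.14 m/s

2626.14


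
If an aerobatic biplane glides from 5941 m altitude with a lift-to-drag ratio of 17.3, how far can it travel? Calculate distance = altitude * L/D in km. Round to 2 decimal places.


Step 1: Glide distance = altitude * L/D = 5941 * 17.3 = 102779.3 m
Step 2: Convert to km: 102779.3 / 1000 = 102.78 km

102.78


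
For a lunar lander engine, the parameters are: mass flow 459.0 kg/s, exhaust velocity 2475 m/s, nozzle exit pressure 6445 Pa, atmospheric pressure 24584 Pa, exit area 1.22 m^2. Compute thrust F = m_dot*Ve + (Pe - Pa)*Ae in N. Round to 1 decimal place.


Step 1: Momentum thrust = m_dot * Ve = 459.0 * 2475 = 1136025.0 N
Step 2: Pressure thrust = (Pe - Pa) * Ae = (6445 - 24584) * 1.22 = -22129.58 N
Step 3: Total thrust F = 1136025.0 + -22129.58 = 1113895.4 N

1113895.4


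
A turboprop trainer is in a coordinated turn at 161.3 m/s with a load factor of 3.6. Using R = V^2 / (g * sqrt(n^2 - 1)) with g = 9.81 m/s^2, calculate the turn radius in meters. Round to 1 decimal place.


Step 1: V^2 = 161.3^2 = 26017.69
Step 2: n^2 - 1 = 3.6^2 - 1 = 11.96
Step 3: sqrt(11.96) = 3.458323
Step 4: R = 26017.69 / (9.81 * 3.458323) = 766.9 m

766.9


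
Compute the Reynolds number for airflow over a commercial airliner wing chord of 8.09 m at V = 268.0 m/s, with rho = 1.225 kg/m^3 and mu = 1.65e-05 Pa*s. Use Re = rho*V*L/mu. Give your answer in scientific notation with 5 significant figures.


Step 1: Numerator = rho * V * L = 1.225 * 268.0 * 8.09 = 2655.947
Step 2: Re = 2655.947 / 1.65e-05
Step 3: Re = 1.6097e+08

1.6097e+08


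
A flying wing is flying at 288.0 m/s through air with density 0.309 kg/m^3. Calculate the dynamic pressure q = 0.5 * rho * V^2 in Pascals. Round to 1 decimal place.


Step 1: V^2 = 288.0^2 = 82944.0
Step 2: q = 0.5 * 0.309 * 82944.0
Step 3: q = 12814.8 Pa

12814.8


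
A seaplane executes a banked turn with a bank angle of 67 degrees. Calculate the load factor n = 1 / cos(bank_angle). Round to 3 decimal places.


Step 1: Convert 67 degrees to radians = 1.169371
Step 2: cos(67 deg) = 0.390731
Step 3: n = 1 / 0.390731 = 2.559

2.559


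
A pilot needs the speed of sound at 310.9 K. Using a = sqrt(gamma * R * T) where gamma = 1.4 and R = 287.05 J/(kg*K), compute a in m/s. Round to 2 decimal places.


Step 1: gamma * R * T = 1.4 * 287.05 * 310.9 = 124941.383
Step 2: a = sqrt(124941.383) = 353.47 m/s

353.47


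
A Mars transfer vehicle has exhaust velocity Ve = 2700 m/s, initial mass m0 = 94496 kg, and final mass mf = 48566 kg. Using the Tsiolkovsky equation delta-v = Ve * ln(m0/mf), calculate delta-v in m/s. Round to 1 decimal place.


Step 1: Mass ratio m0/mf = 94496 / 48566 = 1.945723
Step 2: ln(1.945723) = 0.665634
Step 3: delta-v = 2700 * 0.665634 = 1797.2 m/s

1797.2


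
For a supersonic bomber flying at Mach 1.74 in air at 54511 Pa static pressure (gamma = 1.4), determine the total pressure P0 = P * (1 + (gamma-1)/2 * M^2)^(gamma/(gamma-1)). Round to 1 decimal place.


Step 1: (gamma-1)/2 * M^2 = 0.2 * 3.0276 = 0.60552
Step 2: 1 + 0.60552 = 1.60552
Step 3: Exponent gamma/(gamma-1) = 3.5
Step 4: P0 = 54511 * 1.60552^3.5 = 285850.6 Pa

285850.6


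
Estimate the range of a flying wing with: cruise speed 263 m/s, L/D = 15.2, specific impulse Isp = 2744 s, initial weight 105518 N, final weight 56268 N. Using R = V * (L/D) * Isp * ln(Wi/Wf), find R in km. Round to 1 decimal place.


Step 1: Coefficient = V * (L/D) * Isp = 263 * 15.2 * 2744 = 10969414.4 m
Step 2: Wi/Wf = 105518 / 56268 = 1.875275
Step 3: ln(1.875275) = 0.628756
Step 4: R = 10969414.4 * 0.628756 = 6897080.3 m = 6897.1 km

6897.1


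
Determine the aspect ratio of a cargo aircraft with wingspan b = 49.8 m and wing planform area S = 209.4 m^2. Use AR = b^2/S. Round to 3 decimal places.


Step 1: b^2 = 49.8^2 = 2480.04
Step 2: AR = 2480.04 / 209.4 = 11.844

11.844


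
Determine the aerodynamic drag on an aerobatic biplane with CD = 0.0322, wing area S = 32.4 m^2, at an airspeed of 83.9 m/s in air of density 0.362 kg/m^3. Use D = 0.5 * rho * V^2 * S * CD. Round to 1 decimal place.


Step 1: Dynamic pressure q = 0.5 * 0.362 * 83.9^2 = 1274.097 Pa
Step 2: Drag D = q * S * CD = 1274.097 * 32.4 * 0.0322
Step 3: D = 1329.2 N

1329.2


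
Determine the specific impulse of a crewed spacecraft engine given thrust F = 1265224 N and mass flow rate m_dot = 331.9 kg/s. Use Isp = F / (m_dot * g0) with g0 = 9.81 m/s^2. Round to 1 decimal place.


Step 1: m_dot * g0 = 331.9 * 9.81 = 3255.94
Step 2: Isp = 1265224 / 3255.94 = 388.6 s

388.6


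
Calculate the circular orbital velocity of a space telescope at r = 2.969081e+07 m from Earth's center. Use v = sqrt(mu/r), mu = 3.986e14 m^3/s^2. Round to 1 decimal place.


Step 1: mu / r = 3.986e14 / 2.969081e+07 = 13425029.4957
Step 2: v = sqrt(13425029.4957) = 3664.0 m/s

3664.0


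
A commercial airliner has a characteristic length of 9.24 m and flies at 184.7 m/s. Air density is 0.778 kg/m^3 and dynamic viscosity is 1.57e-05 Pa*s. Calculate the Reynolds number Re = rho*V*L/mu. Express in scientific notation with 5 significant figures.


Step 1: Numerator = rho * V * L = 0.778 * 184.7 * 9.24 = 1327.756584
Step 2: Re = 1327.756584 / 1.57e-05
Step 3: Re = 8.4570e+07

8.4570e+07


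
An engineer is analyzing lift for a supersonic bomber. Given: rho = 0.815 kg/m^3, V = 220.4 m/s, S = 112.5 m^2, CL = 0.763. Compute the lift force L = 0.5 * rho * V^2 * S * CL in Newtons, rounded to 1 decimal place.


Step 1: Calculate dynamic pressure q = 0.5 * 0.815 * 220.4^2 = 0.5 * 0.815 * 48576.16 = 19794.7852 Pa
Step 2: Multiply by wing area and lift coefficient: L = 19794.7852 * 112.5 * 0.763
Step 3: L = 2226913.335 * 0.763 = 1699134.9 N

1699134.9


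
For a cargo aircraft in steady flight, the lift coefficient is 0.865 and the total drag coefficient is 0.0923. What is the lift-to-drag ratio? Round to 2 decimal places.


Step 1: L/D = CL / CD = 0.865 / 0.0923
Step 2: L/D = 9.37

9.37


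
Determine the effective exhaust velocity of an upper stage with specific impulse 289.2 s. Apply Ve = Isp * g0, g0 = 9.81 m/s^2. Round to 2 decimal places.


Step 1: Ve = Isp * g0 = 289.2 * 9.81
Step 2: Ve = 2837.05 m/s

2837.05


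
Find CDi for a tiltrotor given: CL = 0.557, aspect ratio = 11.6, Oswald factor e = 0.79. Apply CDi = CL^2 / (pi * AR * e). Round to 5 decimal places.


Step 1: CL^2 = 0.557^2 = 0.310249
Step 2: pi * AR * e = 3.14159 * 11.6 * 0.79 = 28.789555
Step 3: CDi = 0.310249 / 28.789555 = 0.01078

0.01078


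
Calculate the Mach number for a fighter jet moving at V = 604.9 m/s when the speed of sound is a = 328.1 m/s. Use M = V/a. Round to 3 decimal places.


Step 1: M = V / a = 604.9 / 328.1
Step 2: M = 1.844

1.844


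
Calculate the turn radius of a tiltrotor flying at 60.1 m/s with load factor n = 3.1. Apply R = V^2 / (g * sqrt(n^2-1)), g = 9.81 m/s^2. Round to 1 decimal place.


Step 1: V^2 = 60.1^2 = 3612.01
Step 2: n^2 - 1 = 3.1^2 - 1 = 8.61
Step 3: sqrt(8.61) = 2.93428
Step 4: R = 3612.01 / (9.81 * 2.93428) = 125.5 m

125.5


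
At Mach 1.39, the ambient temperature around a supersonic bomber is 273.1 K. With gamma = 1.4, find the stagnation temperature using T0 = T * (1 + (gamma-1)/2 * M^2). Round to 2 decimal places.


Step 1: (gamma-1)/2 = 0.2
Step 2: M^2 = 1.9321
Step 3: 1 + 0.2 * 1.9321 = 1.38642
Step 4: T0 = 273.1 * 1.38642 = 378.63 K

378.63


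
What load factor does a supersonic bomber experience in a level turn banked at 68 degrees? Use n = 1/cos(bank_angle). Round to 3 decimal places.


Step 1: Convert 68 degrees to radians = 1.186824
Step 2: cos(68 deg) = 0.374607
Step 3: n = 1 / 0.374607 = 2.669

2.669


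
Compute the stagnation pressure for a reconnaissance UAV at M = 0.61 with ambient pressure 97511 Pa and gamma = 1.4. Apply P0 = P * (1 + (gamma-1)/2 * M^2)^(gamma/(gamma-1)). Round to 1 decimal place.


Step 1: (gamma-1)/2 * M^2 = 0.2 * 0.3721 = 0.07442
Step 2: 1 + 0.07442 = 1.07442
Step 3: Exponent gamma/(gamma-1) = 3.5
Step 4: P0 = 97511 * 1.07442^3.5 = 125361.1 Pa

125361.1


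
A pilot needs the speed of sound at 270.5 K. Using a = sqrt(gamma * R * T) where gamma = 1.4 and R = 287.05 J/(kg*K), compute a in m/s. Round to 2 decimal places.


Step 1: gamma * R * T = 1.4 * 287.05 * 270.5 = 108705.835
Step 2: a = sqrt(108705.835) = 329.71 m/s

329.71


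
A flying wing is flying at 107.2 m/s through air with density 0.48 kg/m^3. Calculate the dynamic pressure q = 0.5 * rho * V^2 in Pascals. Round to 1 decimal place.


Step 1: V^2 = 107.2^2 = 11491.84
Step 2: q = 0.5 * 0.48 * 11491.84
Step 3: q = 2758.0 Pa

2758.0


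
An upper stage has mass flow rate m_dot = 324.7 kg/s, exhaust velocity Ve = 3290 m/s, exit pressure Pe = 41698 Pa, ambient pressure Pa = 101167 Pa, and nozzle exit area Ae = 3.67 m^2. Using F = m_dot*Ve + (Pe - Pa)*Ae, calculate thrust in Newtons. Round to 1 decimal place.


Step 1: Momentum thrust = m_dot * Ve = 324.7 * 3290 = 1068263.0 N
Step 2: Pressure thrust = (Pe - Pa) * Ae = (41698 - 101167) * 3.67 = -218251.23 N
Step 3: Total thrust F = 1068263.0 + -218251.23 = 850011.8 N

850011.8


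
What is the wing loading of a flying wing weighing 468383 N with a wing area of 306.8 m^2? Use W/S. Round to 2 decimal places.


Step 1: Wing loading = W / S = 468383 / 306.8
Step 2: Wing loading = 1526.67 N/m^2

1526.67


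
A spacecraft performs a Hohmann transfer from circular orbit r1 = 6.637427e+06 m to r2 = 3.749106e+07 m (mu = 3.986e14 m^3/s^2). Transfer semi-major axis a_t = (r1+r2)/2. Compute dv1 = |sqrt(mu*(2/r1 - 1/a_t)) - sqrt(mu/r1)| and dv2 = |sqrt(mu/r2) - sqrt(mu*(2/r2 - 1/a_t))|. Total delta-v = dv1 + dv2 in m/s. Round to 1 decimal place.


Step 1: Transfer semi-major axis a_t = (6.637427e+06 + 3.749106e+07) / 2 = 2.206424e+07 m
Step 2: v1 (circular at r1) = sqrt(mu/r1) = 7749.41 m/s
Step 3: v_t1 = sqrt(mu*(2/r1 - 1/a_t)) = 10101.55 m/s
Step 4: dv1 = |10101.55 - 7749.41| = 2352.14 m/s
Step 5: v2 (circular at r2) = 3260.65 m/s, v_t2 = 1788.38 m/s
Step 6: dv2 = |3260.65 - 1788.38| = 1472.27 m/s
Step 7: Total delta-v = 2352.14 + 1472.27 = 3824.4 m/s

3824.4


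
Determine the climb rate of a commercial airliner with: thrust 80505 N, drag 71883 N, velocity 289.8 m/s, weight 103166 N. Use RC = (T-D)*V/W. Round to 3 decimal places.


Step 1: Excess thrust = T - D = 80505 - 71883 = 8622 N
Step 2: Excess power = 8622 * 289.8 = 2498655.6 W
Step 3: RC = 2498655.6 / 103166 = 24.220 m/s

24.220


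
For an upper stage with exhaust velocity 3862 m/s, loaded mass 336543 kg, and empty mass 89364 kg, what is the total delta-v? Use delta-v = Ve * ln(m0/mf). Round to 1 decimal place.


Step 1: Mass ratio m0/mf = 336543 / 89364 = 3.76598
Step 2: ln(3.76598) = 1.326008
Step 3: delta-v = 3862 * 1.326008 = 5121.0 m/s

5121.0


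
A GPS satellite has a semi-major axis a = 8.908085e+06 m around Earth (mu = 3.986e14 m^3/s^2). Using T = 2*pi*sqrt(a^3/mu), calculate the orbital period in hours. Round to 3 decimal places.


Step 1: a^3 / mu = 7.068920e+20 / 3.986e14 = 1.773437e+06
Step 2: sqrt(1.773437e+06) = 1331.7045 s
Step 3: T = 2*pi * 1331.7045 = 8367.35 s
Step 4: T in hours = 8367.35 / 3600 = 2.324 hours

2.324


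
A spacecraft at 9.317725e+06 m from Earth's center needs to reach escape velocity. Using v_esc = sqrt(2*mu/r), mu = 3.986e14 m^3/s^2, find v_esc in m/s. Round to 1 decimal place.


Step 1: 2*mu/r = 2 * 3.986e14 / 9.317725e+06 = 85557365.1294
Step 2: v_esc = sqrt(85557365.1294) = 9249.7 m/s

9249.7


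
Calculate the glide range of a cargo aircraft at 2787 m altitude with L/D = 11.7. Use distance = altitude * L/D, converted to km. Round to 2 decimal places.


Step 1: Glide distance = altitude * L/D = 2787 * 11.7 = 32607.9 m
Step 2: Convert to km: 32607.9 / 1000 = 32.61 km

32.61


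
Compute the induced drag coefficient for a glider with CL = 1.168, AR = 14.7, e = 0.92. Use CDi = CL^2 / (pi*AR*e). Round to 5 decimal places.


Step 1: CL^2 = 1.168^2 = 1.364224
Step 2: pi * AR * e = 3.14159 * 14.7 * 0.92 = 42.486899
Step 3: CDi = 1.364224 / 42.486899 = 0.03211

0.03211


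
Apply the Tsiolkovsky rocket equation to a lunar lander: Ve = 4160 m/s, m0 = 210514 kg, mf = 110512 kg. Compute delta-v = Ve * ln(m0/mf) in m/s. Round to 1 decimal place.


Step 1: Mass ratio m0/mf = 210514 / 110512 = 1.904897
Step 2: ln(1.904897) = 0.644428
Step 3: delta-v = 4160 * 0.644428 = 2680.8 m/s

2680.8


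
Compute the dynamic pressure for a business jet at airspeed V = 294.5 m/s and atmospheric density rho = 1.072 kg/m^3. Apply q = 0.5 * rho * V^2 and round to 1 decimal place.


Step 1: V^2 = 294.5^2 = 86730.25
Step 2: q = 0.5 * 1.072 * 86730.25
Step 3: q = 46487.4 Pa

46487.4


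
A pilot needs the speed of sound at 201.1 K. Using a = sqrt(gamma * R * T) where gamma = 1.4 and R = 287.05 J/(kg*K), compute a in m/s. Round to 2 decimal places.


Step 1: gamma * R * T = 1.4 * 287.05 * 201.1 = 80816.057
Step 2: a = sqrt(80816.057) = 284.28 m/s

284.28


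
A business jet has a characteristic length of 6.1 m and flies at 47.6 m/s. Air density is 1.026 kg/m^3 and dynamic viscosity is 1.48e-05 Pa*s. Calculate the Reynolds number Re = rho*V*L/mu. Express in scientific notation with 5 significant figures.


Step 1: Numerator = rho * V * L = 1.026 * 47.6 * 6.1 = 297.90936
Step 2: Re = 297.90936 / 1.48e-05
Step 3: Re = 2.0129e+07

2.0129e+07


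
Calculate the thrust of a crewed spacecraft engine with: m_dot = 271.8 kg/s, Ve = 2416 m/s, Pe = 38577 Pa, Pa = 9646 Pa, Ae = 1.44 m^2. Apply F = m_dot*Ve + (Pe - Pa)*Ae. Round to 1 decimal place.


Step 1: Momentum thrust = m_dot * Ve = 271.8 * 2416 = 656668.8 N
Step 2: Pressure thrust = (Pe - Pa) * Ae = (38577 - 9646) * 1.44 = 41660.64 N
Step 3: Total thrust F = 656668.8 + 41660.64 = 698329.4 N

698329.4
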